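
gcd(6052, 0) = 6052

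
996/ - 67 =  - 15 + 9/67 = - 14.87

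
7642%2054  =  1480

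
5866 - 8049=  - 2183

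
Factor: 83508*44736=3735813888 = 2^8*3^2 * 233^1 * 6959^1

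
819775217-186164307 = 633610910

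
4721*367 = 1732607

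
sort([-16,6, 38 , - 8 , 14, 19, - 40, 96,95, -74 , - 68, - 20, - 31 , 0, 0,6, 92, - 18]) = [ - 74, - 68 , - 40, - 31, - 20, - 18 ,-16, - 8,0 , 0, 6,  6,14,  19,  38, 92, 95, 96]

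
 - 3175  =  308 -3483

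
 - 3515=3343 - 6858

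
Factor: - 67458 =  - 2^1*3^1*11243^1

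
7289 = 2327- - 4962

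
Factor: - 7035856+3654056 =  - 2^3 * 5^2*37^1 * 457^1 = - 3381800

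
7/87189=7/87189 = 0.00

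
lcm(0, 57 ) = 0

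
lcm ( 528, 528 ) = 528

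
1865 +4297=6162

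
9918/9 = 1102 = 1102.00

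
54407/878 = 54407/878 = 61.97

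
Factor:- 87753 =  - 3^1*29251^1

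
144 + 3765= 3909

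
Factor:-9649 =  - 9649^1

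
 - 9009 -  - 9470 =461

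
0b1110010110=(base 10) 918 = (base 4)32112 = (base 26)198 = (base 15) 413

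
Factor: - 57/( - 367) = 3^1 * 19^1*367^(-1) 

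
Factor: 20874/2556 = 49/6 = 2^ ( - 1 )*3^(-1)*7^2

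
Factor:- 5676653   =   - 23^1 * 246811^1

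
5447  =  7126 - 1679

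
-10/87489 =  - 10/87489 = - 0.00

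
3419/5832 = 3419/5832= 0.59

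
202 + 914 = 1116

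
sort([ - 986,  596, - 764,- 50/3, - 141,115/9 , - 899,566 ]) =[ -986, - 899, -764 , - 141, - 50/3,115/9,566,596 ]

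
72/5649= 24/1883  =  0.01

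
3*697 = 2091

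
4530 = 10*453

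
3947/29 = 136 + 3/29 = 136.10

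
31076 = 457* 68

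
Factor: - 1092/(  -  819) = 4/3 = 2^2 *3^ (-1 )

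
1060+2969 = 4029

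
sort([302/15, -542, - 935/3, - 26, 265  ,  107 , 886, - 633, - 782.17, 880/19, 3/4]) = [-782.17, - 633, - 542, - 935/3,-26,3/4, 302/15, 880/19 , 107, 265, 886]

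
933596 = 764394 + 169202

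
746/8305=746/8305 =0.09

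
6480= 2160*3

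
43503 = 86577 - 43074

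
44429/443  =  100 + 129/443= 100.29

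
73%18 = 1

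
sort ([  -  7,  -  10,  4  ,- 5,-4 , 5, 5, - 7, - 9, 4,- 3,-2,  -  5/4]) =[  -  10, - 9, - 7,  -  7, - 5, - 4,-3,  -  2, -5/4,4, 4, 5, 5]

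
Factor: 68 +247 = 3^2*5^1 * 7^1=315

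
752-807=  - 55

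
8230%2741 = 7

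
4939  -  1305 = 3634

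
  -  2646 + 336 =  - 2310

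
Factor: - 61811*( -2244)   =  138703884   =  2^2*3^1*11^1*17^1*113^1*547^1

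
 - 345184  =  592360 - 937544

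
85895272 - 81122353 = 4772919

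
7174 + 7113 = 14287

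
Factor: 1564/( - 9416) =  - 391/2354=- 2^(  -  1)*11^( - 1)*17^1* 23^1 * 107^( - 1)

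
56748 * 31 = 1759188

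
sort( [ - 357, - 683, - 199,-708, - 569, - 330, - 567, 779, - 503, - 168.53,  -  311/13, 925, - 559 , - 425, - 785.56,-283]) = [  -  785.56,-708, - 683, - 569, - 567, - 559, - 503, - 425,  -  357, - 330,- 283, - 199, - 168.53,-311/13,779, 925 ] 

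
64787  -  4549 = 60238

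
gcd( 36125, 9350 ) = 425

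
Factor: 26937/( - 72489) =-3^1  *41^1*331^( - 1) =- 123/331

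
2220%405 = 195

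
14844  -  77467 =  - 62623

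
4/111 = 4/111 = 0.04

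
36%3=0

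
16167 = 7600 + 8567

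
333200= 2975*112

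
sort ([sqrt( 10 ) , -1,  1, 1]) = [ - 1, 1, 1,sqrt(10 ) ] 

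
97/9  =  10 + 7/9 = 10.78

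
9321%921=111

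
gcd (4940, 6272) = 4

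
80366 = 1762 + 78604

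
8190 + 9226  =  17416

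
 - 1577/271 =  - 6 + 49/271 = - 5.82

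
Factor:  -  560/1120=  -  1/2 =-2^( - 1)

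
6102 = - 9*( - 678)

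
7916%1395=941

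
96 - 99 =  - 3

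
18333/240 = 76 + 31/80 = 76.39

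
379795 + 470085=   849880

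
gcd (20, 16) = 4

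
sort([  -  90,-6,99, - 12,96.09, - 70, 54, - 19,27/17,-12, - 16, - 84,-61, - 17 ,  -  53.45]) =[  -  90,  -  84, -70, - 61,- 53.45,-19,-17,-16, - 12, - 12,-6 , 27/17,54,96.09,  99]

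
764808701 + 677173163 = 1441981864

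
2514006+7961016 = 10475022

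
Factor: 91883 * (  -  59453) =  - 5462719999 = - 11^1*8353^1*59453^1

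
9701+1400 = 11101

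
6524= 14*466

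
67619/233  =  290 + 49/233 =290.21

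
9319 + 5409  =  14728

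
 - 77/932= - 77/932 = - 0.08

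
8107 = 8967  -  860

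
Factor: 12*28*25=2^4*3^1*5^2*7^1 = 8400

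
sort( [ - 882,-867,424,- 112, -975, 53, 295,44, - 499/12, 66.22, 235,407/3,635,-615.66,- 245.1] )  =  [-975, - 882,-867,-615.66, - 245.1, - 112, - 499/12,44,53,66.22,407/3, 235,  295, 424,635]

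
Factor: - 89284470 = -2^1*3^1 * 5^1*11^1*41^1*6599^1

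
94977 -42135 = 52842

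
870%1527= 870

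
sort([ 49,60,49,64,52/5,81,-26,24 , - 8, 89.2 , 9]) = [-26, - 8, 9, 52/5,24,49, 49,  60, 64, 81, 89.2 ]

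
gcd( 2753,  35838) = 1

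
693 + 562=1255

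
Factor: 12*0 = 0= 0^1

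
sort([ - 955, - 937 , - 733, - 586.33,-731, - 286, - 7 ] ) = [ - 955, - 937, - 733, - 731, - 586.33,-286, - 7]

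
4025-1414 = 2611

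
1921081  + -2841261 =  -920180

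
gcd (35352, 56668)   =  4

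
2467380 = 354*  6970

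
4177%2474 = 1703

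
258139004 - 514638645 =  - 256499641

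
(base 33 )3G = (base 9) 137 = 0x73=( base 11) a5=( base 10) 115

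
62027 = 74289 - 12262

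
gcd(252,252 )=252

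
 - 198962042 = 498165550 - 697127592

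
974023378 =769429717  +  204593661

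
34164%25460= 8704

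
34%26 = 8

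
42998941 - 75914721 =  - 32915780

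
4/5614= 2/2807 = 0.00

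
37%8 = 5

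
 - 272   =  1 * (  -  272) 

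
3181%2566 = 615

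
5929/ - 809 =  - 8  +  543/809=- 7.33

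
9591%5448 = 4143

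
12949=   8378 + 4571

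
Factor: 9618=2^1*3^1*7^1*229^1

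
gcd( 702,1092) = 78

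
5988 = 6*998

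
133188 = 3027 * 44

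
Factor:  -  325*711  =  -231075=- 3^2*5^2*13^1 * 79^1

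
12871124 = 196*65669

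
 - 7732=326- 8058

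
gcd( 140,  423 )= 1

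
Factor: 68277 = 3^1 * 11^1*2069^1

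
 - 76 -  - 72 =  - 4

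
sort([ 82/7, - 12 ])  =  [ - 12,82/7] 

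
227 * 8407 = 1908389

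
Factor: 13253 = 29^1*457^1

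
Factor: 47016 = 2^3*3^2*653^1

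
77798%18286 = 4654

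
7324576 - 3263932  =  4060644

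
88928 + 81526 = 170454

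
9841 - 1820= 8021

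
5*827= 4135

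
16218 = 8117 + 8101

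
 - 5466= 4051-9517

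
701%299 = 103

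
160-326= -166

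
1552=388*4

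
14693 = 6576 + 8117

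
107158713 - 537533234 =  - 430374521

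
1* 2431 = 2431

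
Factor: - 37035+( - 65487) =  - 102522  =  - 2^1*3^1*7^1*2441^1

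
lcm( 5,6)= 30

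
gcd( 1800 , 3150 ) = 450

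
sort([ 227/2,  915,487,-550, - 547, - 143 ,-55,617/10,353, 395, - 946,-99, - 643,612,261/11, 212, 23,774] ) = [ - 946, - 643 ,  -  550, - 547,-143, - 99,-55,23,261/11, 617/10, 227/2,212 , 353,395,487,612,774, 915]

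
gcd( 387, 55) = 1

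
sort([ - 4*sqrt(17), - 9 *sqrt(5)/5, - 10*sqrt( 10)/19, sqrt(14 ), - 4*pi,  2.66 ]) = [ - 4* sqrt(17), - 4* pi,-9 * sqrt( 5)/5,- 10*sqrt(10 ) /19, 2.66,sqrt(14)] 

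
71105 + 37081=108186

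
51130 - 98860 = -47730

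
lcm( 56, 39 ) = 2184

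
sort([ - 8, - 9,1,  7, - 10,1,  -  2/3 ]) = [ - 10 ,-9, - 8, - 2/3, 1,1,  7 ]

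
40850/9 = 40850/9 = 4538.89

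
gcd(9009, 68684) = 77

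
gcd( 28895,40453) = 5779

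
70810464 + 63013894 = 133824358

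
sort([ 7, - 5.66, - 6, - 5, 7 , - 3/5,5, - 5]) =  [- 6, - 5.66, - 5, -5, - 3/5, 5,  7, 7] 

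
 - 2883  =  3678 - 6561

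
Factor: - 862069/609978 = - 2^( - 1)*3^( - 1)*13^2*5101^1*101663^( - 1 ) 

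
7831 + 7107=14938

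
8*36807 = 294456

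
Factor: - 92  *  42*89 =-343896 = - 2^3*3^1*7^1*23^1*89^1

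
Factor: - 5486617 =- 5486617^1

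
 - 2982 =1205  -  4187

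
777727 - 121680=656047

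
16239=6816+9423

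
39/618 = 13/206 = 0.06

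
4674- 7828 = -3154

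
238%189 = 49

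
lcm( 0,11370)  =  0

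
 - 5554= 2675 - 8229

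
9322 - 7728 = 1594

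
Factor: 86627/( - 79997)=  - 79997^( - 1 )*86627^1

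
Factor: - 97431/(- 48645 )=3^( - 1 )  *5^( - 1)*23^( - 1 )*691^1 = 691/345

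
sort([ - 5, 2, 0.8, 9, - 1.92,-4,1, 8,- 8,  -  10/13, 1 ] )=[  -  8  ,-5, -4, -1.92,-10/13,0.8 , 1, 1 , 2, 8,9]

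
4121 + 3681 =7802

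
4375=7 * 625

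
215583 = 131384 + 84199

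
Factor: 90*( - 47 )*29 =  - 122670  =  - 2^1*3^2*5^1*29^1*47^1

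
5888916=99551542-93662626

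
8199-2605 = 5594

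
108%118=108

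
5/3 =5/3= 1.67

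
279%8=7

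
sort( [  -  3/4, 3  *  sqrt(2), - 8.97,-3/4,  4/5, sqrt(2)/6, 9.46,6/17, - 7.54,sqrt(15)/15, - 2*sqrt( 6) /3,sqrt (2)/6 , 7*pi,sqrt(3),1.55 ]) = [-8.97, -7.54,-2 *sqrt(6)/3, - 3/4, - 3/4, sqrt( 2)/6,sqrt ( 2 )/6, sqrt( 15 )/15 , 6/17 , 4/5, 1.55,sqrt(3), 3*sqrt( 2 ), 9.46,  7*pi]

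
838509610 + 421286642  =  1259796252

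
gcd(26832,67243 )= 1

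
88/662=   44/331 = 0.13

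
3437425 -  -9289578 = 12727003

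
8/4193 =8/4193 = 0.00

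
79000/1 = 79000 = 79000.00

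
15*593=8895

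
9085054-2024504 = 7060550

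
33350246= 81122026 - 47771780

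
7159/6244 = 1 + 915/6244 = 1.15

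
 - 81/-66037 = 81/66037 = 0.00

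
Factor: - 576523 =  - 576523^1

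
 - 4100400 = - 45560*90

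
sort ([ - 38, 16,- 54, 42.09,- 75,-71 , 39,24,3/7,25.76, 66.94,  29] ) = [ - 75, -71, - 54, - 38, 3/7, 16, 24,25.76,29, 39,42.09 , 66.94]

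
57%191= 57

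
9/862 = 9/862 =0.01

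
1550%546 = 458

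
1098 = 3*366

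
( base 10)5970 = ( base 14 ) 2266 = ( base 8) 13522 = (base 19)ga4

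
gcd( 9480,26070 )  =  2370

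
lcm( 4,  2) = 4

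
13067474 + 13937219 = 27004693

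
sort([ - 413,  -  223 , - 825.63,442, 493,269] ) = [- 825.63, -413 ,-223, 269, 442,493 ] 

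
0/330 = 0 = 0.00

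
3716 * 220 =817520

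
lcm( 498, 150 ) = 12450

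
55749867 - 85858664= - 30108797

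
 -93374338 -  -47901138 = - 45473200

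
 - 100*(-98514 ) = 9851400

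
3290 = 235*14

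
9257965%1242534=560227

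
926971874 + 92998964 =1019970838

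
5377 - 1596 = 3781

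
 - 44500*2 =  - 89000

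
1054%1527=1054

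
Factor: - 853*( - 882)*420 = 315985320 = 2^3*3^3*5^1* 7^3*853^1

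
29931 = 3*9977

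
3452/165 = 3452/165 = 20.92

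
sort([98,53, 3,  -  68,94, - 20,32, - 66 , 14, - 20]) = [ - 68 , - 66, - 20,-20,3, 14,32,53,94,98] 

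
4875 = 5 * 975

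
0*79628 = 0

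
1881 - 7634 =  - 5753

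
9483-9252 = 231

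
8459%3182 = 2095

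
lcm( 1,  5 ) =5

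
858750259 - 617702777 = 241047482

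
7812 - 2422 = 5390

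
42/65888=21/32944 = 0.00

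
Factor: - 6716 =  - 2^2*23^1 * 73^1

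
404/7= 57 + 5/7= 57.71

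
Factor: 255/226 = 2^ (  -  1)*3^1 *5^1*17^1*113^( - 1 )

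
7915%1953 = 103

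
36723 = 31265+5458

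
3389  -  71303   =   - 67914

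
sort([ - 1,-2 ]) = [-2,- 1] 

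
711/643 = 1 + 68/643 = 1.11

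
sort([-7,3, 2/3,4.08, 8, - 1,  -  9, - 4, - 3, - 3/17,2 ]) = [ - 9, - 7, - 4,-3, - 1,  -  3/17,2/3, 2,3,4.08 , 8]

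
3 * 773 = 2319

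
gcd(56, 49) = 7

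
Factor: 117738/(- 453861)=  - 62/239 = -2^1*31^1 * 239^( - 1)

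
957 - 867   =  90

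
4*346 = 1384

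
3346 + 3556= 6902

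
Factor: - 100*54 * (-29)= 156600 =2^3 * 3^3*5^2*29^1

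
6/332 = 3/166 = 0.02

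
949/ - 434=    - 3  +  353/434 = -2.19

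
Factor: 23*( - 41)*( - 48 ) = 2^4*3^1*23^1*41^1 = 45264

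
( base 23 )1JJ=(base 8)1731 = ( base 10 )985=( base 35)S5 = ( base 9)1314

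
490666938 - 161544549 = 329122389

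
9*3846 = 34614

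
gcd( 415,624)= 1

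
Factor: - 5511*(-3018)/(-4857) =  - 2^1  *3^1*11^1*167^1*503^1*1619^( - 1 )  =  - 5544066/1619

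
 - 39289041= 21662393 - 60951434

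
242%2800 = 242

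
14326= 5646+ 8680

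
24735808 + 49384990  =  74120798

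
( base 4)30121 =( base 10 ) 793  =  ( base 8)1431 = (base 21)1gg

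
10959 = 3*3653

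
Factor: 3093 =3^1*1031^1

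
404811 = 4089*99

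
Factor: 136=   2^3*17^1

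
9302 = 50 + 9252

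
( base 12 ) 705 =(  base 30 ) 13n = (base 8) 1765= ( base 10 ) 1013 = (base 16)3f5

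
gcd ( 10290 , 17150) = 3430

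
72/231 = 24/77 = 0.31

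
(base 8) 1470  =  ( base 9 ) 1115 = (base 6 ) 3452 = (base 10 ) 824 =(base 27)13e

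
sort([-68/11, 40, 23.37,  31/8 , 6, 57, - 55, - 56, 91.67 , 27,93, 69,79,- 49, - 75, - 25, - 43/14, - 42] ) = [ - 75,  -  56 ,  -  55,-49, - 42, -25, - 68/11 , - 43/14,31/8 , 6,23.37,27, 40,57,69,79, 91.67, 93]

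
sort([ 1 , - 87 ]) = [-87,1]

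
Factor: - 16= - 2^4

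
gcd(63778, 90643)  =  1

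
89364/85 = 89364/85= 1051.34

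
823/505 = 823/505 = 1.63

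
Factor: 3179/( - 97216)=-2^( -6)*7^(-2)*11^1*17^2*31^(- 1 )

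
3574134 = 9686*369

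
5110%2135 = 840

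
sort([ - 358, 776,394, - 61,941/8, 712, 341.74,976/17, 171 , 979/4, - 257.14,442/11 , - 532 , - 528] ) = [ - 532 , -528, - 358,-257.14,-61, 442/11 , 976/17,941/8,171, 979/4,341.74, 394, 712,  776]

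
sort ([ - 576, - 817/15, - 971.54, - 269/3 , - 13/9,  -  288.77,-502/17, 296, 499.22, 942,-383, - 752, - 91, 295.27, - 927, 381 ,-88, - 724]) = [ - 971.54,-927,-752, -724, - 576,  -  383, - 288.77, - 91, - 269/3,  -  88, - 817/15,-502/17, - 13/9, 295.27, 296, 381, 499.22,942]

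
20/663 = 20/663  =  0.03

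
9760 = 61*160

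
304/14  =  152/7 = 21.71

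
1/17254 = 1/17254 = 0.00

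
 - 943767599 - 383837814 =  - 1327605413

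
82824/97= 853+83/97 = 853.86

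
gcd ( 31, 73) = 1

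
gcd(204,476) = 68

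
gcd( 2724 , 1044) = 12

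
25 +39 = 64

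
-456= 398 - 854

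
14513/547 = 14513/547=26.53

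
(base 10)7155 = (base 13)3345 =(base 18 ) 1419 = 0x1BF3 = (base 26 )af5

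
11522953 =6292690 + 5230263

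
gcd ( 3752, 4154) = 134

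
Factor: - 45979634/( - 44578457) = 2^1 * 7^( - 1 )*11^( - 2 ) * 31^1  *73^1  *10159^1 * 52631^(-1) 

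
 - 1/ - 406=1/406 = 0.00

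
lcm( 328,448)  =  18368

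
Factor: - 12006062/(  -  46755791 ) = 2^1*19^1*151^(- 1)*419^( - 1)*739^(  -  1)* 315949^1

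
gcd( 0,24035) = 24035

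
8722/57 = 153 + 1/57 = 153.02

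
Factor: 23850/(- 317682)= - 3^(-2) * 5^2 *37^(  -  1) = - 25/333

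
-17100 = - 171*100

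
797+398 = 1195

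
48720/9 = 16240/3 = 5413.33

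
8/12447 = 8/12447=0.00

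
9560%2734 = 1358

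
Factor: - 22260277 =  - 13^1*1712329^1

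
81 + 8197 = 8278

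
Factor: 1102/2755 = 2/5 = 2^1*5^ (-1)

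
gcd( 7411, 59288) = 7411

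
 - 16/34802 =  - 8/17401 = - 0.00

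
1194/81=14  +  20/27 = 14.74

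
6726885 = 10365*649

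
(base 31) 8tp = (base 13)3BC6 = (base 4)2012210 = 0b10000110100100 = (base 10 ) 8612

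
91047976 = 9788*9302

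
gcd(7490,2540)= 10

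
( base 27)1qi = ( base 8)2651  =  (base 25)27o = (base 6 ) 10413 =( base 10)1449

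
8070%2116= 1722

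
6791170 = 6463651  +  327519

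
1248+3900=5148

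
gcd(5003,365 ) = 1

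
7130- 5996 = 1134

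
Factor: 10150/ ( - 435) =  - 2^1*3^( - 1) *5^1*7^1 = - 70/3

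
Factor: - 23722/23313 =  - 58/57 = - 2^1*3^( - 1)*19^( - 1 ) * 29^1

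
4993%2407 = 179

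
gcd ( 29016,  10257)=39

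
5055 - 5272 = - 217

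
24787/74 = 334 + 71/74 = 334.96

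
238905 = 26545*9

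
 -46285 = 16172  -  62457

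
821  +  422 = 1243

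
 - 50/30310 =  - 1  +  3026/3031 = -0.00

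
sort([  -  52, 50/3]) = [ - 52, 50/3]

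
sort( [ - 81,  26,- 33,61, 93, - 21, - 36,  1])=[ - 81, - 36,-33, - 21, 1,26,61, 93] 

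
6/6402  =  1/1067 =0.00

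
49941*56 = 2796696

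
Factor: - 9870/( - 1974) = 5 = 5^1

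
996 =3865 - 2869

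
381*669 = 254889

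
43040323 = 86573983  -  43533660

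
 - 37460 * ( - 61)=2285060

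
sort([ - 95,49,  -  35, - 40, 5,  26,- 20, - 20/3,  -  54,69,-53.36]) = [  -  95, - 54, - 53.36,  -  40,  -  35, - 20, - 20/3,5, 26, 49,  69]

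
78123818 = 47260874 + 30862944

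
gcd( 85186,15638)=2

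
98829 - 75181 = 23648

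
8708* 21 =182868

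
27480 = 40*687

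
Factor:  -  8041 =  - 11^1*17^1*43^1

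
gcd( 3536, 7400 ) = 8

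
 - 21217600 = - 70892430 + 49674830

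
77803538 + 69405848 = 147209386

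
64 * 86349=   5526336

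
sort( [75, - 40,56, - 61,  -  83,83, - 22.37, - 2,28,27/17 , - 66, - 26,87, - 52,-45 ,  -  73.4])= [-83,  -  73.4, - 66 , - 61,-52, - 45, - 40  , - 26, - 22.37, - 2, 27/17, 28, 56,  75, 83, 87 ] 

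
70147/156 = 70147/156 = 449.66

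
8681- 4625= 4056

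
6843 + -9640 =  - 2797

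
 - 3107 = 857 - 3964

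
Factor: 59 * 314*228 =2^3 *3^1*19^1*59^1*157^1=4223928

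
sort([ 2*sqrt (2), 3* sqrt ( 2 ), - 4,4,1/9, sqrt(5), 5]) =[  -  4, 1/9,sqrt( 5),2*sqrt( 2 ),4,3*sqrt(2), 5]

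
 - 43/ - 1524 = 43/1524=0.03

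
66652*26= 1732952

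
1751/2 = 875 + 1/2 = 875.50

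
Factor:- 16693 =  - 16693^1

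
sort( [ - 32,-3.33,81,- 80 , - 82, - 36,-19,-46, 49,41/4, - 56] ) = [ -82,  -  80, - 56,  -  46,-36,-32,-19,-3.33,41/4, 49,81] 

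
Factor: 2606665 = 5^1*29^1*17977^1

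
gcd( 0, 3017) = 3017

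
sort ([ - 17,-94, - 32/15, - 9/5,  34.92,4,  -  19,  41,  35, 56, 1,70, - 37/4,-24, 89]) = [  -  94, - 24,-19, - 17, - 37/4,-32/15, - 9/5,1,4,34.92,35, 41,56, 70, 89]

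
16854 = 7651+9203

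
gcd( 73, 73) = 73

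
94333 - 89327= 5006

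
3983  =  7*569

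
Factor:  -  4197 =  - 3^1*1399^1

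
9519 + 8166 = 17685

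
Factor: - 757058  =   - 2^1*43^1*8803^1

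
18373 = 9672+8701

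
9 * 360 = 3240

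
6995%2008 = 971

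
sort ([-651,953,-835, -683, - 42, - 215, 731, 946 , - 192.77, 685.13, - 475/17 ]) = [ - 835, - 683, - 651,- 215,-192.77, - 42, - 475/17, 685.13, 731, 946,953] 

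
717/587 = 1+130/587  =  1.22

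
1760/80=22 =22.00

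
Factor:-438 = -2^1*3^1*73^1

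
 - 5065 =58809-63874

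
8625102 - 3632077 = 4993025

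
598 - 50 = 548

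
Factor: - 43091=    - 41^1*1051^1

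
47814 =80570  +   - 32756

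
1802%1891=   1802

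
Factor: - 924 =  - 2^2*3^1*7^1 * 11^1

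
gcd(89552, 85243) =1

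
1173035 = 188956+984079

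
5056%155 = 96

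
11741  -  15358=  - 3617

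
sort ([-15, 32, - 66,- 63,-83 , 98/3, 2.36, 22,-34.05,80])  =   [ - 83, - 66, - 63,-34.05,-15,2.36,  22  ,  32,  98/3, 80]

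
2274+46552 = 48826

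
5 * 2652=13260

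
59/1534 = 1/26 = 0.04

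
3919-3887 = 32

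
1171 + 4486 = 5657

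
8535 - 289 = 8246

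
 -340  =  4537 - 4877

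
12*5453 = 65436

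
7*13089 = 91623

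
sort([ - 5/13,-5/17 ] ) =[ - 5/13 , - 5/17 ]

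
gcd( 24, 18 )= 6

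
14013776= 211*66416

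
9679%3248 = 3183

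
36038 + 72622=108660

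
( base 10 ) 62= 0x3e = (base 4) 332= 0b111110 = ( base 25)2c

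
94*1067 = 100298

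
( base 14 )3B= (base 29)1O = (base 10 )53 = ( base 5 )203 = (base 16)35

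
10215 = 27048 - 16833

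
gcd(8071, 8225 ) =7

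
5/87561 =5/87561=0.00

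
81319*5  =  406595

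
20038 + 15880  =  35918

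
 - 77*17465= - 1344805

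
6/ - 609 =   -  1  +  201/203 = -  0.01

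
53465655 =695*76929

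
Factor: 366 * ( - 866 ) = - 316956 = - 2^2*3^1*61^1*433^1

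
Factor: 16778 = 2^1*8389^1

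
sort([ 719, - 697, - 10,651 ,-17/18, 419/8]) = [  -  697,-10, - 17/18,419/8,651, 719 ] 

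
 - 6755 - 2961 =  - 9716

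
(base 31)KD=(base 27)nc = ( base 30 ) l3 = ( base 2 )1001111001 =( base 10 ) 633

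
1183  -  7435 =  - 6252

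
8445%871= 606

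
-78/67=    - 2 + 56/67 = - 1.16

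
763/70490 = 109/10070 = 0.01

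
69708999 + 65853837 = 135562836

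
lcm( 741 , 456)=5928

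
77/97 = 77/97= 0.79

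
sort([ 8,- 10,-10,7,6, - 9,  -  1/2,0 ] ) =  [ - 10, - 10 ,-9,- 1/2,0,6,7,8]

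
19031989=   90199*211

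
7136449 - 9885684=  -2749235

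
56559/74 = 56559/74 = 764.31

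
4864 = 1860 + 3004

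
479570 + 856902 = 1336472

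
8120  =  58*140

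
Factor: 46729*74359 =23^1*53^1 * 61^1 * 83^1*563^1 =3474721711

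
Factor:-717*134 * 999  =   - 2^1 * 3^4 * 37^1*67^1 *239^1 = - 95981922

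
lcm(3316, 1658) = 3316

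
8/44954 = 4/22477=0.00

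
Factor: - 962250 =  - 2^1*3^1*5^3*1283^1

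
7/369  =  7/369 =0.02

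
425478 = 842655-417177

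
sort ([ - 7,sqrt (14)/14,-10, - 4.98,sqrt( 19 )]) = [ - 10, - 7,-4.98,sqrt( 14)/14,sqrt ( 19) ] 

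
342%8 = 6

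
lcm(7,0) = 0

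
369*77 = 28413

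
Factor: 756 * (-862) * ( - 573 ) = 2^3*3^4*7^1*191^1*431^1  =  373408056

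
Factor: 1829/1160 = 2^( - 3 )*5^ ( - 1 )*29^( - 1 )*31^1*59^1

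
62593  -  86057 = - 23464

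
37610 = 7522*5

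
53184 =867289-814105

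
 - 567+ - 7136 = -7703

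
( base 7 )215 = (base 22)50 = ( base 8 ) 156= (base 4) 1232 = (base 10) 110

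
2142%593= 363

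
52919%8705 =689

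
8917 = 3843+5074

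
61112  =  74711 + -13599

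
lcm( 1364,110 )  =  6820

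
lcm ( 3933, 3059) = 27531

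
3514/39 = 90 + 4/39 = 90.10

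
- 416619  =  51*( - 8169) 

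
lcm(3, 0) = 0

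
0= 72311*0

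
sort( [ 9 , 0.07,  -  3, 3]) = [-3, 0.07,3,9 ] 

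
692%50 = 42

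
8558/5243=1 + 3315/5243 = 1.63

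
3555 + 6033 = 9588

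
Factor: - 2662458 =  -  2^1*3^1*41^1*79^1*137^1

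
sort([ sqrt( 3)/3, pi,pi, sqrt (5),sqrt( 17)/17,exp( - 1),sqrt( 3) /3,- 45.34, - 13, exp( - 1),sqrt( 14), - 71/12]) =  [ - 45.34,-13 , - 71/12, sqrt( 17) /17, exp( - 1 ) , exp(- 1),sqrt( 3 )/3,sqrt( 3 )/3, sqrt(5 ),pi,pi, sqrt(14) ]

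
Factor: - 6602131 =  - 733^1 * 9007^1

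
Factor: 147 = 3^1*7^2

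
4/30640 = 1/7660=0.00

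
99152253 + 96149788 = 195302041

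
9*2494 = 22446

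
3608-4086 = -478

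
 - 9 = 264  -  273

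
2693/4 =2693/4 = 673.25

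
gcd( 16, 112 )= 16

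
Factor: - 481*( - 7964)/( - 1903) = - 2^2*13^1*37^1*173^ ( - 1)*181^1 = - 348244/173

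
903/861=43/41 =1.05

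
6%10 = 6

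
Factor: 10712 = 2^3*13^1*103^1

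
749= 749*1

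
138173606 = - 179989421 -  - 318163027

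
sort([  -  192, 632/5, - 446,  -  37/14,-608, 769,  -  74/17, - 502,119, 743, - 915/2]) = [ - 608, - 502, - 915/2, -446 , - 192,- 74/17, - 37/14,119,632/5,743, 769] 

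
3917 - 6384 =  -2467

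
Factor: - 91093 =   -  71^1 * 1283^1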